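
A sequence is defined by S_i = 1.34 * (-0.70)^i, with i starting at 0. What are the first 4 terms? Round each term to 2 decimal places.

This is a geometric sequence.
i=0: S_0 = 1.34 * (-0.7)^0 = 1.34
i=1: S_1 = 1.34 * (-0.7)^1 ≈ -0.94
i=2: S_2 = 1.34 * (-0.7)^2 ≈ 0.66
i=3: S_3 = 1.34 * (-0.7)^3 ≈ -0.46
The first 4 terms are: [1.34, -0.94, 0.66, -0.46]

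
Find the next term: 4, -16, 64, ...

Ratios: -16 / 4 = -4.0
This is a geometric sequence with common ratio r = -4.
Next term = 64 * -4 = -256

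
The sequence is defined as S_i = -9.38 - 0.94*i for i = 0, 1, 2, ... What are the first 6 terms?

This is an arithmetic sequence.
i=0: S_0 = -9.38 + -0.94*0 = -9.38
i=1: S_1 = -9.38 + -0.94*1 = -10.32
i=2: S_2 = -9.38 + -0.94*2 = -11.26
i=3: S_3 = -9.38 + -0.94*3 = -12.2
i=4: S_4 = -9.38 + -0.94*4 = -13.14
i=5: S_5 = -9.38 + -0.94*5 = -14.08
The first 6 terms are: [-9.38, -10.32, -11.26, -12.2, -13.14, -14.08]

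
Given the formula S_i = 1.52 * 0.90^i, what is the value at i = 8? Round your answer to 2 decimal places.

S_8 = 1.52 * 0.9^8 ≈ 1.52 * 0.4305 ≈ 0.65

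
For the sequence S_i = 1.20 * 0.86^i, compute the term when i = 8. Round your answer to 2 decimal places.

S_8 = 1.2 * 0.86^8 ≈ 1.2 * 0.2992 ≈ 0.36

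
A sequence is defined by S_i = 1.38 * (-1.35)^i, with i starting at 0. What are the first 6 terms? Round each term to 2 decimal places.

This is a geometric sequence.
i=0: S_0 = 1.38 * (-1.35)^0 = 1.38
i=1: S_1 = 1.38 * (-1.35)^1 ≈ -1.86
i=2: S_2 = 1.38 * (-1.35)^2 ≈ 2.52
i=3: S_3 = 1.38 * (-1.35)^3 ≈ -3.4
i=4: S_4 = 1.38 * (-1.35)^4 ≈ 4.58
i=5: S_5 = 1.38 * (-1.35)^5 ≈ -6.19
The first 6 terms are: [1.38, -1.86, 2.52, -3.4, 4.58, -6.19]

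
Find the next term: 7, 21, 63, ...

Ratios: 21 / 7 = 3.0
This is a geometric sequence with common ratio r = 3.
Next term = 63 * 3 = 189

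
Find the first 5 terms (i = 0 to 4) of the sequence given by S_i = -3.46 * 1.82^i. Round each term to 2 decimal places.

This is a geometric sequence.
i=0: S_0 = -3.46 * 1.82^0 = -3.46
i=1: S_1 = -3.46 * 1.82^1 ≈ -6.3
i=2: S_2 = -3.46 * 1.82^2 ≈ -11.46
i=3: S_3 = -3.46 * 1.82^3 ≈ -20.86
i=4: S_4 = -3.46 * 1.82^4 ≈ -37.96
The first 5 terms are: [-3.46, -6.3, -11.46, -20.86, -37.96]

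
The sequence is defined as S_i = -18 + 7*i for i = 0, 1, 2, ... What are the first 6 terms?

This is an arithmetic sequence.
i=0: S_0 = -18 + 7*0 = -18
i=1: S_1 = -18 + 7*1 = -11
i=2: S_2 = -18 + 7*2 = -4
i=3: S_3 = -18 + 7*3 = 3
i=4: S_4 = -18 + 7*4 = 10
i=5: S_5 = -18 + 7*5 = 17
The first 6 terms are: [-18, -11, -4, 3, 10, 17]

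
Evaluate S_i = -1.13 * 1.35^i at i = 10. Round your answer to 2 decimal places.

S_10 = -1.13 * 1.35^10 ≈ -1.13 * 20.1066 ≈ -22.72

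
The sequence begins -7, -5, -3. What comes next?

Differences: -5 - -7 = 2
This is an arithmetic sequence with common difference d = 2.
Next term = -3 + 2 = -1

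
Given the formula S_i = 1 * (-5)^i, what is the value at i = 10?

S_10 = 1 * (-5)^10 = 1 * 9765625 = 9765625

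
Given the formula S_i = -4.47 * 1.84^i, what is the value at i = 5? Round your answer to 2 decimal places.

S_5 = -4.47 * 1.84^5 ≈ -4.47 * 21.09061 ≈ -94.28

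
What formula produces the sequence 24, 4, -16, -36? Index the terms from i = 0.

Check differences: 4 - 24 = -20
-16 - 4 = -20
Common difference d = -20.
First term a = 24.
Formula: S_i = 24 - 20*i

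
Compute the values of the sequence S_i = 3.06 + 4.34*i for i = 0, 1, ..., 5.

This is an arithmetic sequence.
i=0: S_0 = 3.06 + 4.34*0 = 3.06
i=1: S_1 = 3.06 + 4.34*1 = 7.4
i=2: S_2 = 3.06 + 4.34*2 = 11.74
i=3: S_3 = 3.06 + 4.34*3 = 16.08
i=4: S_4 = 3.06 + 4.34*4 = 20.42
i=5: S_5 = 3.06 + 4.34*5 = 24.76
The first 6 terms are: [3.06, 7.4, 11.74, 16.08, 20.42, 24.76]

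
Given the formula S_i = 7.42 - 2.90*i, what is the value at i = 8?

S_8 = 7.42 + -2.9*8 = 7.42 + -23.2 = -15.78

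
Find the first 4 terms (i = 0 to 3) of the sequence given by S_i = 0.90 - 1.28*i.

This is an arithmetic sequence.
i=0: S_0 = 0.9 + -1.28*0 = 0.9
i=1: S_1 = 0.9 + -1.28*1 = -0.38
i=2: S_2 = 0.9 + -1.28*2 = -1.66
i=3: S_3 = 0.9 + -1.28*3 = -2.94
The first 4 terms are: [0.9, -0.38, -1.66, -2.94]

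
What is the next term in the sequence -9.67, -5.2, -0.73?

Differences: -5.2 - -9.67 = 4.47
This is an arithmetic sequence with common difference d = 4.47.
Next term = -0.73 + 4.47 = 3.74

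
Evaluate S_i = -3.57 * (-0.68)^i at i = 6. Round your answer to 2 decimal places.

S_6 = -3.57 * (-0.68)^6 ≈ -3.57 * 0.0989 ≈ -0.35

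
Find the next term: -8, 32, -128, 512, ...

Ratios: 32 / -8 = -4.0
This is a geometric sequence with common ratio r = -4.
Next term = 512 * -4 = -2048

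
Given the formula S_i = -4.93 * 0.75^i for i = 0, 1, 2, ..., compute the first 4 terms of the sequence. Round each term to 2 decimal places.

This is a geometric sequence.
i=0: S_0 = -4.93 * 0.75^0 = -4.93
i=1: S_1 = -4.93 * 0.75^1 ≈ -3.7
i=2: S_2 = -4.93 * 0.75^2 ≈ -2.77
i=3: S_3 = -4.93 * 0.75^3 ≈ -2.08
The first 4 terms are: [-4.93, -3.7, -2.77, -2.08]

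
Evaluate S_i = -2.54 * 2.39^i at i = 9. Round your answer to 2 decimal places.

S_9 = -2.54 * 2.39^9 ≈ -2.54 * 2544.3749 ≈ -6462.71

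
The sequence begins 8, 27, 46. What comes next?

Differences: 27 - 8 = 19
This is an arithmetic sequence with common difference d = 19.
Next term = 46 + 19 = 65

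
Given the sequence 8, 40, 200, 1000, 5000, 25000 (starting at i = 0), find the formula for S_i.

Check ratios: 40 / 8 = 5.0
Common ratio r = 5.
First term a = 8.
Formula: S_i = 8 * 5^i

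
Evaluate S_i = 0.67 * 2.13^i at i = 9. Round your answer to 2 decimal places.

S_9 = 0.67 * 2.13^9 ≈ 0.67 * 902.436 ≈ 604.63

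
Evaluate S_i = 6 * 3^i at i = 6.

S_6 = 6 * 3^6 = 6 * 729 = 4374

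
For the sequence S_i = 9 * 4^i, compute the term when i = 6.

S_6 = 9 * 4^6 = 9 * 4096 = 36864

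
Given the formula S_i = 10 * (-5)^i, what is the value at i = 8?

S_8 = 10 * (-5)^8 = 10 * 390625 = 3906250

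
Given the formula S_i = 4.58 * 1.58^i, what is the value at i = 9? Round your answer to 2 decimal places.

S_9 = 4.58 * 1.58^9 ≈ 4.58 * 61.364 ≈ 281.05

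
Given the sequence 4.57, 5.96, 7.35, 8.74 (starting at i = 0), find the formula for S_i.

Check differences: 5.96 - 4.57 = 1.39
7.35 - 5.96 = 1.39
Common difference d = 1.39.
First term a = 4.57.
Formula: S_i = 4.57 + 1.39*i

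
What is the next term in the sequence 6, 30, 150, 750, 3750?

Ratios: 30 / 6 = 5.0
This is a geometric sequence with common ratio r = 5.
Next term = 3750 * 5 = 18750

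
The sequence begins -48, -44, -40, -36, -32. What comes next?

Differences: -44 - -48 = 4
This is an arithmetic sequence with common difference d = 4.
Next term = -32 + 4 = -28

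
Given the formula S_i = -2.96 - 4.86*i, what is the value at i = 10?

S_10 = -2.96 + -4.86*10 = -2.96 + -48.6 = -51.56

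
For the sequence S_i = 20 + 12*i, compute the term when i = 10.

S_10 = 20 + 12*10 = 20 + 120 = 140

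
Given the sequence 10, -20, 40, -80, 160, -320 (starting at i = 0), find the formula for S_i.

Check ratios: -20 / 10 = -2.0
Common ratio r = -2.
First term a = 10.
Formula: S_i = 10 * (-2)^i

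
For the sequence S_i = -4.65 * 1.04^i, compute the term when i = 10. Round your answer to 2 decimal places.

S_10 = -4.65 * 1.04^10 ≈ -4.65 * 1.4802 ≈ -6.88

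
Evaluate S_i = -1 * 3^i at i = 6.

S_6 = -1 * 3^6 = -1 * 729 = -729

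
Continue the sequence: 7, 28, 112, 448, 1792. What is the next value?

Ratios: 28 / 7 = 4.0
This is a geometric sequence with common ratio r = 4.
Next term = 1792 * 4 = 7168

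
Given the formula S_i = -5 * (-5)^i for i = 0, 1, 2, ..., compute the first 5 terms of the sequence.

This is a geometric sequence.
i=0: S_0 = -5 * (-5)^0 = -5
i=1: S_1 = -5 * (-5)^1 = 25
i=2: S_2 = -5 * (-5)^2 = -125
i=3: S_3 = -5 * (-5)^3 = 625
i=4: S_4 = -5 * (-5)^4 = -3125
The first 5 terms are: [-5, 25, -125, 625, -3125]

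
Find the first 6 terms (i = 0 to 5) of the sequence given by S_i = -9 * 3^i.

This is a geometric sequence.
i=0: S_0 = -9 * 3^0 = -9
i=1: S_1 = -9 * 3^1 = -27
i=2: S_2 = -9 * 3^2 = -81
i=3: S_3 = -9 * 3^3 = -243
i=4: S_4 = -9 * 3^4 = -729
i=5: S_5 = -9 * 3^5 = -2187
The first 6 terms are: [-9, -27, -81, -243, -729, -2187]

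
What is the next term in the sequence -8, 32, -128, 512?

Ratios: 32 / -8 = -4.0
This is a geometric sequence with common ratio r = -4.
Next term = 512 * -4 = -2048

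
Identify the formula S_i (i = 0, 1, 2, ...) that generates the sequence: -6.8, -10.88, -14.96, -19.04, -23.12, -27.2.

Check differences: -10.88 - -6.8 = -4.08
-14.96 - -10.88 = -4.08
Common difference d = -4.08.
First term a = -6.8.
Formula: S_i = -6.80 - 4.08*i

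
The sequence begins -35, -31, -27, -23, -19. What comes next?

Differences: -31 - -35 = 4
This is an arithmetic sequence with common difference d = 4.
Next term = -19 + 4 = -15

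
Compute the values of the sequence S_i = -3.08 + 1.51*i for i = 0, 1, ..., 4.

This is an arithmetic sequence.
i=0: S_0 = -3.08 + 1.51*0 = -3.08
i=1: S_1 = -3.08 + 1.51*1 = -1.57
i=2: S_2 = -3.08 + 1.51*2 = -0.06
i=3: S_3 = -3.08 + 1.51*3 = 1.45
i=4: S_4 = -3.08 + 1.51*4 = 2.96
The first 5 terms are: [-3.08, -1.57, -0.06, 1.45, 2.96]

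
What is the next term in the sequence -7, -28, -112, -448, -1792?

Ratios: -28 / -7 = 4.0
This is a geometric sequence with common ratio r = 4.
Next term = -1792 * 4 = -7168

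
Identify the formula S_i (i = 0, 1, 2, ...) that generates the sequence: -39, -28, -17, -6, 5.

Check differences: -28 - -39 = 11
-17 - -28 = 11
Common difference d = 11.
First term a = -39.
Formula: S_i = -39 + 11*i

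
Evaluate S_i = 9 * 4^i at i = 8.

S_8 = 9 * 4^8 = 9 * 65536 = 589824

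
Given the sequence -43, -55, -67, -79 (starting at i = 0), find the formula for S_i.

Check differences: -55 - -43 = -12
-67 - -55 = -12
Common difference d = -12.
First term a = -43.
Formula: S_i = -43 - 12*i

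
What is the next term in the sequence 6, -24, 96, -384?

Ratios: -24 / 6 = -4.0
This is a geometric sequence with common ratio r = -4.
Next term = -384 * -4 = 1536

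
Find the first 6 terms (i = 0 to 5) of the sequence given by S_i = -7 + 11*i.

This is an arithmetic sequence.
i=0: S_0 = -7 + 11*0 = -7
i=1: S_1 = -7 + 11*1 = 4
i=2: S_2 = -7 + 11*2 = 15
i=3: S_3 = -7 + 11*3 = 26
i=4: S_4 = -7 + 11*4 = 37
i=5: S_5 = -7 + 11*5 = 48
The first 6 terms are: [-7, 4, 15, 26, 37, 48]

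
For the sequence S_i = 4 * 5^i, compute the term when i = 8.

S_8 = 4 * 5^8 = 4 * 390625 = 1562500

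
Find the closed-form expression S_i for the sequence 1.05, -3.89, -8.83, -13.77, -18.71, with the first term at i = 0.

Check differences: -3.89 - 1.05 = -4.94
-8.83 - -3.89 = -4.94
Common difference d = -4.94.
First term a = 1.05.
Formula: S_i = 1.05 - 4.94*i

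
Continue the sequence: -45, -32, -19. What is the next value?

Differences: -32 - -45 = 13
This is an arithmetic sequence with common difference d = 13.
Next term = -19 + 13 = -6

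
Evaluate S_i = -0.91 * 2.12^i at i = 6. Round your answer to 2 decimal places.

S_6 = -0.91 * 2.12^6 ≈ -0.91 * 90.7852 ≈ -82.61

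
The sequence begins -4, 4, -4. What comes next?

Ratios: 4 / -4 = -1.0
This is a geometric sequence with common ratio r = -1.
Next term = -4 * -1 = 4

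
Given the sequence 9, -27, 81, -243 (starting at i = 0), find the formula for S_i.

Check ratios: -27 / 9 = -3.0
Common ratio r = -3.
First term a = 9.
Formula: S_i = 9 * (-3)^i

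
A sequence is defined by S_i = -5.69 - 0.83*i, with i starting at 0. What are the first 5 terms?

This is an arithmetic sequence.
i=0: S_0 = -5.69 + -0.83*0 = -5.69
i=1: S_1 = -5.69 + -0.83*1 = -6.52
i=2: S_2 = -5.69 + -0.83*2 = -7.35
i=3: S_3 = -5.69 + -0.83*3 = -8.18
i=4: S_4 = -5.69 + -0.83*4 = -9.01
The first 5 terms are: [-5.69, -6.52, -7.35, -8.18, -9.01]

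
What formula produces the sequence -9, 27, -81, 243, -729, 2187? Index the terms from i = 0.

Check ratios: 27 / -9 = -3.0
Common ratio r = -3.
First term a = -9.
Formula: S_i = -9 * (-3)^i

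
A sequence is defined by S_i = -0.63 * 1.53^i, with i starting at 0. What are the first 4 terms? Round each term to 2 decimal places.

This is a geometric sequence.
i=0: S_0 = -0.63 * 1.53^0 = -0.63
i=1: S_1 = -0.63 * 1.53^1 ≈ -0.96
i=2: S_2 = -0.63 * 1.53^2 ≈ -1.47
i=3: S_3 = -0.63 * 1.53^3 ≈ -2.26
The first 4 terms are: [-0.63, -0.96, -1.47, -2.26]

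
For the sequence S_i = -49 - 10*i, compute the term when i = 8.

S_8 = -49 + -10*8 = -49 + -80 = -129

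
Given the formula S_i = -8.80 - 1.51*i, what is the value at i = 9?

S_9 = -8.8 + -1.51*9 = -8.8 + -13.59 = -22.39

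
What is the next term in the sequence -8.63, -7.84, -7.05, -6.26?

Differences: -7.84 - -8.63 = 0.79
This is an arithmetic sequence with common difference d = 0.79.
Next term = -6.26 + 0.79 = -5.47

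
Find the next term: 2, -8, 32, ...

Ratios: -8 / 2 = -4.0
This is a geometric sequence with common ratio r = -4.
Next term = 32 * -4 = -128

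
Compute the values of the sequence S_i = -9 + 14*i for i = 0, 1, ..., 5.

This is an arithmetic sequence.
i=0: S_0 = -9 + 14*0 = -9
i=1: S_1 = -9 + 14*1 = 5
i=2: S_2 = -9 + 14*2 = 19
i=3: S_3 = -9 + 14*3 = 33
i=4: S_4 = -9 + 14*4 = 47
i=5: S_5 = -9 + 14*5 = 61
The first 6 terms are: [-9, 5, 19, 33, 47, 61]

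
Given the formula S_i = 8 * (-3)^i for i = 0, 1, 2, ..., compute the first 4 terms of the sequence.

This is a geometric sequence.
i=0: S_0 = 8 * (-3)^0 = 8
i=1: S_1 = 8 * (-3)^1 = -24
i=2: S_2 = 8 * (-3)^2 = 72
i=3: S_3 = 8 * (-3)^3 = -216
The first 4 terms are: [8, -24, 72, -216]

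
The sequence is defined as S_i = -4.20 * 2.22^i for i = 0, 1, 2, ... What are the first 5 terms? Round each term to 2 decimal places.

This is a geometric sequence.
i=0: S_0 = -4.2 * 2.22^0 = -4.2
i=1: S_1 = -4.2 * 2.22^1 ≈ -9.32
i=2: S_2 = -4.2 * 2.22^2 ≈ -20.7
i=3: S_3 = -4.2 * 2.22^3 ≈ -45.95
i=4: S_4 = -4.2 * 2.22^4 ≈ -102.01
The first 5 terms are: [-4.2, -9.32, -20.7, -45.95, -102.01]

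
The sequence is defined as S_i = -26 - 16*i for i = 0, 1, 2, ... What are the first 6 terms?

This is an arithmetic sequence.
i=0: S_0 = -26 + -16*0 = -26
i=1: S_1 = -26 + -16*1 = -42
i=2: S_2 = -26 + -16*2 = -58
i=3: S_3 = -26 + -16*3 = -74
i=4: S_4 = -26 + -16*4 = -90
i=5: S_5 = -26 + -16*5 = -106
The first 6 terms are: [-26, -42, -58, -74, -90, -106]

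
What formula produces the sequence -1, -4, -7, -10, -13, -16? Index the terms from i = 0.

Check differences: -4 - -1 = -3
-7 - -4 = -3
Common difference d = -3.
First term a = -1.
Formula: S_i = -1 - 3*i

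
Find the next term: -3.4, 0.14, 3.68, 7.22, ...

Differences: 0.14 - -3.4 = 3.54
This is an arithmetic sequence with common difference d = 3.54.
Next term = 7.22 + 3.54 = 10.76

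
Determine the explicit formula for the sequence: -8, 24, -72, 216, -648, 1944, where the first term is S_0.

Check ratios: 24 / -8 = -3.0
Common ratio r = -3.
First term a = -8.
Formula: S_i = -8 * (-3)^i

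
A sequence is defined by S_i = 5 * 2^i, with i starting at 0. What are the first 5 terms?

This is a geometric sequence.
i=0: S_0 = 5 * 2^0 = 5
i=1: S_1 = 5 * 2^1 = 10
i=2: S_2 = 5 * 2^2 = 20
i=3: S_3 = 5 * 2^3 = 40
i=4: S_4 = 5 * 2^4 = 80
The first 5 terms are: [5, 10, 20, 40, 80]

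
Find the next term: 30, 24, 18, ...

Differences: 24 - 30 = -6
This is an arithmetic sequence with common difference d = -6.
Next term = 18 + -6 = 12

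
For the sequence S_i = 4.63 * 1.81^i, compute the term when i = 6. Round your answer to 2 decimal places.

S_6 = 4.63 * 1.81^6 ≈ 4.63 * 35.1618 ≈ 162.8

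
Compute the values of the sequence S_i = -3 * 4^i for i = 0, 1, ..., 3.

This is a geometric sequence.
i=0: S_0 = -3 * 4^0 = -3
i=1: S_1 = -3 * 4^1 = -12
i=2: S_2 = -3 * 4^2 = -48
i=3: S_3 = -3 * 4^3 = -192
The first 4 terms are: [-3, -12, -48, -192]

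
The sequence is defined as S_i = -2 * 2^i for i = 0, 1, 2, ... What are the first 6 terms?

This is a geometric sequence.
i=0: S_0 = -2 * 2^0 = -2
i=1: S_1 = -2 * 2^1 = -4
i=2: S_2 = -2 * 2^2 = -8
i=3: S_3 = -2 * 2^3 = -16
i=4: S_4 = -2 * 2^4 = -32
i=5: S_5 = -2 * 2^5 = -64
The first 6 terms are: [-2, -4, -8, -16, -32, -64]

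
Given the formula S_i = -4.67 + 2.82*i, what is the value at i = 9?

S_9 = -4.67 + 2.82*9 = -4.67 + 25.38 = 20.71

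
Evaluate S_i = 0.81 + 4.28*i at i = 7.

S_7 = 0.81 + 4.28*7 = 0.81 + 29.96 = 30.77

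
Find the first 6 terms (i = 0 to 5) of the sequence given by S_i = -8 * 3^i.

This is a geometric sequence.
i=0: S_0 = -8 * 3^0 = -8
i=1: S_1 = -8 * 3^1 = -24
i=2: S_2 = -8 * 3^2 = -72
i=3: S_3 = -8 * 3^3 = -216
i=4: S_4 = -8 * 3^4 = -648
i=5: S_5 = -8 * 3^5 = -1944
The first 6 terms are: [-8, -24, -72, -216, -648, -1944]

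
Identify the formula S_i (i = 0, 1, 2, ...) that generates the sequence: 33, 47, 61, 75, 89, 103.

Check differences: 47 - 33 = 14
61 - 47 = 14
Common difference d = 14.
First term a = 33.
Formula: S_i = 33 + 14*i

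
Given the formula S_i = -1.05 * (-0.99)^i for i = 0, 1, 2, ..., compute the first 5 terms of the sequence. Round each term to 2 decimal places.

This is a geometric sequence.
i=0: S_0 = -1.05 * (-0.99)^0 = -1.05
i=1: S_1 = -1.05 * (-0.99)^1 ≈ 1.04
i=2: S_2 = -1.05 * (-0.99)^2 ≈ -1.03
i=3: S_3 = -1.05 * (-0.99)^3 ≈ 1.02
i=4: S_4 = -1.05 * (-0.99)^4 ≈ -1.01
The first 5 terms are: [-1.05, 1.04, -1.03, 1.02, -1.01]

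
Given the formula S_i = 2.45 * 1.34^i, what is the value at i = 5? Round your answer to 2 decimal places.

S_5 = 2.45 * 1.34^5 ≈ 2.45 * 4.3204 ≈ 10.58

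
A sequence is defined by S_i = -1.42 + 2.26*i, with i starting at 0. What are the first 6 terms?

This is an arithmetic sequence.
i=0: S_0 = -1.42 + 2.26*0 = -1.42
i=1: S_1 = -1.42 + 2.26*1 = 0.84
i=2: S_2 = -1.42 + 2.26*2 = 3.1
i=3: S_3 = -1.42 + 2.26*3 = 5.36
i=4: S_4 = -1.42 + 2.26*4 = 7.62
i=5: S_5 = -1.42 + 2.26*5 = 9.88
The first 6 terms are: [-1.42, 0.84, 3.1, 5.36, 7.62, 9.88]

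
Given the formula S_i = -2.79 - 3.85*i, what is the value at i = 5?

S_5 = -2.79 + -3.85*5 = -2.79 + -19.25 = -22.04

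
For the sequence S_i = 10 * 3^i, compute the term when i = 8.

S_8 = 10 * 3^8 = 10 * 6561 = 65610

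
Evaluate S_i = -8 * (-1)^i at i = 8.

S_8 = -8 * (-1)^8 = -8 * 1 = -8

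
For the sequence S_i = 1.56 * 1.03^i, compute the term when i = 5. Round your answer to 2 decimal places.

S_5 = 1.56 * 1.03^5 ≈ 1.56 * 1.1593 ≈ 1.81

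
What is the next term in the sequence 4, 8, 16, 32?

Ratios: 8 / 4 = 2.0
This is a geometric sequence with common ratio r = 2.
Next term = 32 * 2 = 64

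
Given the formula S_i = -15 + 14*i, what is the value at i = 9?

S_9 = -15 + 14*9 = -15 + 126 = 111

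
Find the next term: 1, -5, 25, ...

Ratios: -5 / 1 = -5.0
This is a geometric sequence with common ratio r = -5.
Next term = 25 * -5 = -125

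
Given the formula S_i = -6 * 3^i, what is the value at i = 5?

S_5 = -6 * 3^5 = -6 * 243 = -1458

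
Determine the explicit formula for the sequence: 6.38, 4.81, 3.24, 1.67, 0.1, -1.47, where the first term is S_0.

Check differences: 4.81 - 6.38 = -1.57
3.24 - 4.81 = -1.57
Common difference d = -1.57.
First term a = 6.38.
Formula: S_i = 6.38 - 1.57*i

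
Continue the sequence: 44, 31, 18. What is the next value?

Differences: 31 - 44 = -13
This is an arithmetic sequence with common difference d = -13.
Next term = 18 + -13 = 5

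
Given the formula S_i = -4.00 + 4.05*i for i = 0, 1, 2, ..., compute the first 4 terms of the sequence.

This is an arithmetic sequence.
i=0: S_0 = -4.0 + 4.05*0 = -4.0
i=1: S_1 = -4.0 + 4.05*1 = 0.05
i=2: S_2 = -4.0 + 4.05*2 = 4.1
i=3: S_3 = -4.0 + 4.05*3 = 8.15
The first 4 terms are: [-4.0, 0.05, 4.1, 8.15]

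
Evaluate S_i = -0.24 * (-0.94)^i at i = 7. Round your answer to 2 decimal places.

S_7 = -0.24 * (-0.94)^7 ≈ -0.24 * -0.6485 ≈ 0.16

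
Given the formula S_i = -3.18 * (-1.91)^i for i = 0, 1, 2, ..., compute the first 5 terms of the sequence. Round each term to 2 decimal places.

This is a geometric sequence.
i=0: S_0 = -3.18 * (-1.91)^0 = -3.18
i=1: S_1 = -3.18 * (-1.91)^1 ≈ 6.07
i=2: S_2 = -3.18 * (-1.91)^2 ≈ -11.6
i=3: S_3 = -3.18 * (-1.91)^3 ≈ 22.16
i=4: S_4 = -3.18 * (-1.91)^4 ≈ -42.32
The first 5 terms are: [-3.18, 6.07, -11.6, 22.16, -42.32]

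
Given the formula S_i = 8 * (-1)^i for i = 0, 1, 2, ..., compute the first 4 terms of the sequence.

This is a geometric sequence.
i=0: S_0 = 8 * (-1)^0 = 8
i=1: S_1 = 8 * (-1)^1 = -8
i=2: S_2 = 8 * (-1)^2 = 8
i=3: S_3 = 8 * (-1)^3 = -8
The first 4 terms are: [8, -8, 8, -8]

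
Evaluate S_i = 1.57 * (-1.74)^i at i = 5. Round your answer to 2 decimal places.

S_5 = 1.57 * (-1.74)^5 ≈ 1.57 * -15.9495 ≈ -25.04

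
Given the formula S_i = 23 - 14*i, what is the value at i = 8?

S_8 = 23 + -14*8 = 23 + -112 = -89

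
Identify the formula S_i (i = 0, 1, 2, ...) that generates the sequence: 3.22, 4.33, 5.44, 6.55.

Check differences: 4.33 - 3.22 = 1.11
5.44 - 4.33 = 1.11
Common difference d = 1.11.
First term a = 3.22.
Formula: S_i = 3.22 + 1.11*i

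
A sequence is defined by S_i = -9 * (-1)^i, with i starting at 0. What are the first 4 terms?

This is a geometric sequence.
i=0: S_0 = -9 * (-1)^0 = -9
i=1: S_1 = -9 * (-1)^1 = 9
i=2: S_2 = -9 * (-1)^2 = -9
i=3: S_3 = -9 * (-1)^3 = 9
The first 4 terms are: [-9, 9, -9, 9]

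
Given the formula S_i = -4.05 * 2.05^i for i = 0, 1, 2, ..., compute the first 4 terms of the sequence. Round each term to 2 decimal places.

This is a geometric sequence.
i=0: S_0 = -4.05 * 2.05^0 = -4.05
i=1: S_1 = -4.05 * 2.05^1 ≈ -8.3
i=2: S_2 = -4.05 * 2.05^2 ≈ -17.02
i=3: S_3 = -4.05 * 2.05^3 ≈ -34.89
The first 4 terms are: [-4.05, -8.3, -17.02, -34.89]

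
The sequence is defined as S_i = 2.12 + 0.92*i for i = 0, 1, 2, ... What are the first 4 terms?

This is an arithmetic sequence.
i=0: S_0 = 2.12 + 0.92*0 = 2.12
i=1: S_1 = 2.12 + 0.92*1 = 3.04
i=2: S_2 = 2.12 + 0.92*2 = 3.96
i=3: S_3 = 2.12 + 0.92*3 = 4.88
The first 4 terms are: [2.12, 3.04, 3.96, 4.88]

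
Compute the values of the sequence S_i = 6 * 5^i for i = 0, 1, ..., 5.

This is a geometric sequence.
i=0: S_0 = 6 * 5^0 = 6
i=1: S_1 = 6 * 5^1 = 30
i=2: S_2 = 6 * 5^2 = 150
i=3: S_3 = 6 * 5^3 = 750
i=4: S_4 = 6 * 5^4 = 3750
i=5: S_5 = 6 * 5^5 = 18750
The first 6 terms are: [6, 30, 150, 750, 3750, 18750]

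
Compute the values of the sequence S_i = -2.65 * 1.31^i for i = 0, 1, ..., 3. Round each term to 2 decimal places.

This is a geometric sequence.
i=0: S_0 = -2.65 * 1.31^0 = -2.65
i=1: S_1 = -2.65 * 1.31^1 ≈ -3.47
i=2: S_2 = -2.65 * 1.31^2 ≈ -4.55
i=3: S_3 = -2.65 * 1.31^3 ≈ -5.96
The first 4 terms are: [-2.65, -3.47, -4.55, -5.96]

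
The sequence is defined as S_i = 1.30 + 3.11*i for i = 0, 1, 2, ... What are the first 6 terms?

This is an arithmetic sequence.
i=0: S_0 = 1.3 + 3.11*0 = 1.3
i=1: S_1 = 1.3 + 3.11*1 = 4.41
i=2: S_2 = 1.3 + 3.11*2 = 7.52
i=3: S_3 = 1.3 + 3.11*3 = 10.63
i=4: S_4 = 1.3 + 3.11*4 = 13.74
i=5: S_5 = 1.3 + 3.11*5 = 16.85
The first 6 terms are: [1.3, 4.41, 7.52, 10.63, 13.74, 16.85]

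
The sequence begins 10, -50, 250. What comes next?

Ratios: -50 / 10 = -5.0
This is a geometric sequence with common ratio r = -5.
Next term = 250 * -5 = -1250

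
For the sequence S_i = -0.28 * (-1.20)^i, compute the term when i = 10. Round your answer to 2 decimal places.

S_10 = -0.28 * (-1.2)^10 ≈ -0.28 * 6.1917 ≈ -1.73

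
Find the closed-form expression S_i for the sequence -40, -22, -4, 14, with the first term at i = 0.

Check differences: -22 - -40 = 18
-4 - -22 = 18
Common difference d = 18.
First term a = -40.
Formula: S_i = -40 + 18*i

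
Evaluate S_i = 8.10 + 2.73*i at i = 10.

S_10 = 8.1 + 2.73*10 = 8.1 + 27.3 = 35.4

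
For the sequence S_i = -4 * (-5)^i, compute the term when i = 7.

S_7 = -4 * (-5)^7 = -4 * -78125 = 312500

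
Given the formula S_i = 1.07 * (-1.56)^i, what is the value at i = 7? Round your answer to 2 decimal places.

S_7 = 1.07 * (-1.56)^7 ≈ 1.07 * -22.4839 ≈ -24.06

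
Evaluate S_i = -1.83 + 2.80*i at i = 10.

S_10 = -1.83 + 2.8*10 = -1.83 + 28.0 = 26.17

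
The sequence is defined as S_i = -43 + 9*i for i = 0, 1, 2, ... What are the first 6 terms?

This is an arithmetic sequence.
i=0: S_0 = -43 + 9*0 = -43
i=1: S_1 = -43 + 9*1 = -34
i=2: S_2 = -43 + 9*2 = -25
i=3: S_3 = -43 + 9*3 = -16
i=4: S_4 = -43 + 9*4 = -7
i=5: S_5 = -43 + 9*5 = 2
The first 6 terms are: [-43, -34, -25, -16, -7, 2]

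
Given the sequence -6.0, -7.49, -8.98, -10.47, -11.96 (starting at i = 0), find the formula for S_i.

Check differences: -7.49 - -6.0 = -1.49
-8.98 - -7.49 = -1.49
Common difference d = -1.49.
First term a = -6.0.
Formula: S_i = -6.00 - 1.49*i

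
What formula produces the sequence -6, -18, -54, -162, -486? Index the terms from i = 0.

Check ratios: -18 / -6 = 3.0
Common ratio r = 3.
First term a = -6.
Formula: S_i = -6 * 3^i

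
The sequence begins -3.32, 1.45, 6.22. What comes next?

Differences: 1.45 - -3.32 = 4.77
This is an arithmetic sequence with common difference d = 4.77.
Next term = 6.22 + 4.77 = 10.99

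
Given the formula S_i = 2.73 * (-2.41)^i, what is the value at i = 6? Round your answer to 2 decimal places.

S_6 = 2.73 * (-2.41)^6 ≈ 2.73 * 195.9306 ≈ 534.89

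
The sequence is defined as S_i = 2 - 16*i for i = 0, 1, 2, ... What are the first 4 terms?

This is an arithmetic sequence.
i=0: S_0 = 2 + -16*0 = 2
i=1: S_1 = 2 + -16*1 = -14
i=2: S_2 = 2 + -16*2 = -30
i=3: S_3 = 2 + -16*3 = -46
The first 4 terms are: [2, -14, -30, -46]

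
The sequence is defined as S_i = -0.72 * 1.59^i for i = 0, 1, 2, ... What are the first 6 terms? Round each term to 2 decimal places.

This is a geometric sequence.
i=0: S_0 = -0.72 * 1.59^0 = -0.72
i=1: S_1 = -0.72 * 1.59^1 ≈ -1.14
i=2: S_2 = -0.72 * 1.59^2 ≈ -1.82
i=3: S_3 = -0.72 * 1.59^3 ≈ -2.89
i=4: S_4 = -0.72 * 1.59^4 ≈ -4.6
i=5: S_5 = -0.72 * 1.59^5 ≈ -7.32
The first 6 terms are: [-0.72, -1.14, -1.82, -2.89, -4.6, -7.32]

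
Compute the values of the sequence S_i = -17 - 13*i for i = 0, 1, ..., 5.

This is an arithmetic sequence.
i=0: S_0 = -17 + -13*0 = -17
i=1: S_1 = -17 + -13*1 = -30
i=2: S_2 = -17 + -13*2 = -43
i=3: S_3 = -17 + -13*3 = -56
i=4: S_4 = -17 + -13*4 = -69
i=5: S_5 = -17 + -13*5 = -82
The first 6 terms are: [-17, -30, -43, -56, -69, -82]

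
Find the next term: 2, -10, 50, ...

Ratios: -10 / 2 = -5.0
This is a geometric sequence with common ratio r = -5.
Next term = 50 * -5 = -250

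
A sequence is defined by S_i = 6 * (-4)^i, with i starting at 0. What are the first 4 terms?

This is a geometric sequence.
i=0: S_0 = 6 * (-4)^0 = 6
i=1: S_1 = 6 * (-4)^1 = -24
i=2: S_2 = 6 * (-4)^2 = 96
i=3: S_3 = 6 * (-4)^3 = -384
The first 4 terms are: [6, -24, 96, -384]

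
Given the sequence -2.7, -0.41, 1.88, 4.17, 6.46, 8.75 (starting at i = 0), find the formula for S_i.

Check differences: -0.41 - -2.7 = 2.29
1.88 - -0.41 = 2.29
Common difference d = 2.29.
First term a = -2.7.
Formula: S_i = -2.70 + 2.29*i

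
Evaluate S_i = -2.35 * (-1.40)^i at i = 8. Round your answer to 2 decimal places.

S_8 = -2.35 * (-1.4)^8 ≈ -2.35 * 14.7579 ≈ -34.68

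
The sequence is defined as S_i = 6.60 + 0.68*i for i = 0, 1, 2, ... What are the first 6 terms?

This is an arithmetic sequence.
i=0: S_0 = 6.6 + 0.68*0 = 6.6
i=1: S_1 = 6.6 + 0.68*1 = 7.28
i=2: S_2 = 6.6 + 0.68*2 = 7.96
i=3: S_3 = 6.6 + 0.68*3 = 8.64
i=4: S_4 = 6.6 + 0.68*4 = 9.32
i=5: S_5 = 6.6 + 0.68*5 = 10.0
The first 6 terms are: [6.6, 7.28, 7.96, 8.64, 9.32, 10.0]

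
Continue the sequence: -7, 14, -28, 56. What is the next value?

Ratios: 14 / -7 = -2.0
This is a geometric sequence with common ratio r = -2.
Next term = 56 * -2 = -112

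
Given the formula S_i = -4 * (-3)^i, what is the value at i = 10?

S_10 = -4 * (-3)^10 = -4 * 59049 = -236196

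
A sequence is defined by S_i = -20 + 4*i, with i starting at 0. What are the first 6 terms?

This is an arithmetic sequence.
i=0: S_0 = -20 + 4*0 = -20
i=1: S_1 = -20 + 4*1 = -16
i=2: S_2 = -20 + 4*2 = -12
i=3: S_3 = -20 + 4*3 = -8
i=4: S_4 = -20 + 4*4 = -4
i=5: S_5 = -20 + 4*5 = 0
The first 6 terms are: [-20, -16, -12, -8, -4, 0]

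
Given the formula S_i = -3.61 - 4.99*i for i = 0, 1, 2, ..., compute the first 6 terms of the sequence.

This is an arithmetic sequence.
i=0: S_0 = -3.61 + -4.99*0 = -3.61
i=1: S_1 = -3.61 + -4.99*1 = -8.6
i=2: S_2 = -3.61 + -4.99*2 = -13.59
i=3: S_3 = -3.61 + -4.99*3 = -18.58
i=4: S_4 = -3.61 + -4.99*4 = -23.57
i=5: S_5 = -3.61 + -4.99*5 = -28.56
The first 6 terms are: [-3.61, -8.6, -13.59, -18.58, -23.57, -28.56]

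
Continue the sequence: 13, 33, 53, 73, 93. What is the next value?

Differences: 33 - 13 = 20
This is an arithmetic sequence with common difference d = 20.
Next term = 93 + 20 = 113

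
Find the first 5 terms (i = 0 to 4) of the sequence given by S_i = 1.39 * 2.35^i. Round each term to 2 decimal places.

This is a geometric sequence.
i=0: S_0 = 1.39 * 2.35^0 = 1.39
i=1: S_1 = 1.39 * 2.35^1 ≈ 3.27
i=2: S_2 = 1.39 * 2.35^2 ≈ 7.68
i=3: S_3 = 1.39 * 2.35^3 ≈ 18.04
i=4: S_4 = 1.39 * 2.35^4 ≈ 42.39
The first 5 terms are: [1.39, 3.27, 7.68, 18.04, 42.39]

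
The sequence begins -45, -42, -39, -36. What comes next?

Differences: -42 - -45 = 3
This is an arithmetic sequence with common difference d = 3.
Next term = -36 + 3 = -33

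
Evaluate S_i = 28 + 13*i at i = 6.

S_6 = 28 + 13*6 = 28 + 78 = 106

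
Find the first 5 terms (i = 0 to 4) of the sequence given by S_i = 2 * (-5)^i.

This is a geometric sequence.
i=0: S_0 = 2 * (-5)^0 = 2
i=1: S_1 = 2 * (-5)^1 = -10
i=2: S_2 = 2 * (-5)^2 = 50
i=3: S_3 = 2 * (-5)^3 = -250
i=4: S_4 = 2 * (-5)^4 = 1250
The first 5 terms are: [2, -10, 50, -250, 1250]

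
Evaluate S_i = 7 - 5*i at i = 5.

S_5 = 7 + -5*5 = 7 + -25 = -18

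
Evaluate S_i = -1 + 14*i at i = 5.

S_5 = -1 + 14*5 = -1 + 70 = 69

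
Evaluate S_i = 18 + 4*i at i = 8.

S_8 = 18 + 4*8 = 18 + 32 = 50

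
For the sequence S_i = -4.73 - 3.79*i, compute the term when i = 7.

S_7 = -4.73 + -3.79*7 = -4.73 + -26.53 = -31.26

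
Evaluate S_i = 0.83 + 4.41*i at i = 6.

S_6 = 0.83 + 4.41*6 = 0.83 + 26.46 = 27.29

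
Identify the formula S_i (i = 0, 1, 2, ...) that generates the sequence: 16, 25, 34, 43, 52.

Check differences: 25 - 16 = 9
34 - 25 = 9
Common difference d = 9.
First term a = 16.
Formula: S_i = 16 + 9*i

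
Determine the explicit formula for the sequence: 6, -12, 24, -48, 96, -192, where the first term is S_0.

Check ratios: -12 / 6 = -2.0
Common ratio r = -2.
First term a = 6.
Formula: S_i = 6 * (-2)^i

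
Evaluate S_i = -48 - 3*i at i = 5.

S_5 = -48 + -3*5 = -48 + -15 = -63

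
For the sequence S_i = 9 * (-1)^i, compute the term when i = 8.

S_8 = 9 * (-1)^8 = 9 * 1 = 9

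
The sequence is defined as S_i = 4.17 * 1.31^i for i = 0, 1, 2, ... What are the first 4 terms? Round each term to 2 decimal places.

This is a geometric sequence.
i=0: S_0 = 4.17 * 1.31^0 = 4.17
i=1: S_1 = 4.17 * 1.31^1 ≈ 5.46
i=2: S_2 = 4.17 * 1.31^2 ≈ 7.16
i=3: S_3 = 4.17 * 1.31^3 ≈ 9.37
The first 4 terms are: [4.17, 5.46, 7.16, 9.37]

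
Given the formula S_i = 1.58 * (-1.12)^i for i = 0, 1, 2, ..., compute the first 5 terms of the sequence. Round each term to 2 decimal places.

This is a geometric sequence.
i=0: S_0 = 1.58 * (-1.12)^0 = 1.58
i=1: S_1 = 1.58 * (-1.12)^1 ≈ -1.77
i=2: S_2 = 1.58 * (-1.12)^2 ≈ 1.98
i=3: S_3 = 1.58 * (-1.12)^3 ≈ -2.22
i=4: S_4 = 1.58 * (-1.12)^4 ≈ 2.49
The first 5 terms are: [1.58, -1.77, 1.98, -2.22, 2.49]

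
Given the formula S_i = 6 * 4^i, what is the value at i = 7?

S_7 = 6 * 4^7 = 6 * 16384 = 98304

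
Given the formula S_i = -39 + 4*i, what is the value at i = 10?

S_10 = -39 + 4*10 = -39 + 40 = 1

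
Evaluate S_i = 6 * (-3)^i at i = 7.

S_7 = 6 * (-3)^7 = 6 * -2187 = -13122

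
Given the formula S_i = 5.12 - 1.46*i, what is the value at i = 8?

S_8 = 5.12 + -1.46*8 = 5.12 + -11.68 = -6.56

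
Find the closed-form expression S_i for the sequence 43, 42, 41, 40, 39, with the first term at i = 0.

Check differences: 42 - 43 = -1
41 - 42 = -1
Common difference d = -1.
First term a = 43.
Formula: S_i = 43 - 1*i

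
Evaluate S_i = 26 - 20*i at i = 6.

S_6 = 26 + -20*6 = 26 + -120 = -94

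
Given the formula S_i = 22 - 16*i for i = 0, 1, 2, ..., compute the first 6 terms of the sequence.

This is an arithmetic sequence.
i=0: S_0 = 22 + -16*0 = 22
i=1: S_1 = 22 + -16*1 = 6
i=2: S_2 = 22 + -16*2 = -10
i=3: S_3 = 22 + -16*3 = -26
i=4: S_4 = 22 + -16*4 = -42
i=5: S_5 = 22 + -16*5 = -58
The first 6 terms are: [22, 6, -10, -26, -42, -58]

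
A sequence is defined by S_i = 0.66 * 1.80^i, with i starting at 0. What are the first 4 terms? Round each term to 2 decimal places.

This is a geometric sequence.
i=0: S_0 = 0.66 * 1.8^0 = 0.66
i=1: S_1 = 0.66 * 1.8^1 ≈ 1.19
i=2: S_2 = 0.66 * 1.8^2 ≈ 2.14
i=3: S_3 = 0.66 * 1.8^3 ≈ 3.85
The first 4 terms are: [0.66, 1.19, 2.14, 3.85]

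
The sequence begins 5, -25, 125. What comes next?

Ratios: -25 / 5 = -5.0
This is a geometric sequence with common ratio r = -5.
Next term = 125 * -5 = -625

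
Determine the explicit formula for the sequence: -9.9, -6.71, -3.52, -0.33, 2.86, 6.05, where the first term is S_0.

Check differences: -6.71 - -9.9 = 3.19
-3.52 - -6.71 = 3.19
Common difference d = 3.19.
First term a = -9.9.
Formula: S_i = -9.90 + 3.19*i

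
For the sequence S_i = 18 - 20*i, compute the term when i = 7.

S_7 = 18 + -20*7 = 18 + -140 = -122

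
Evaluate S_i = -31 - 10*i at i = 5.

S_5 = -31 + -10*5 = -31 + -50 = -81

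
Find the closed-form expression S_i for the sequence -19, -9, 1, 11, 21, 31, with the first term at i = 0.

Check differences: -9 - -19 = 10
1 - -9 = 10
Common difference d = 10.
First term a = -19.
Formula: S_i = -19 + 10*i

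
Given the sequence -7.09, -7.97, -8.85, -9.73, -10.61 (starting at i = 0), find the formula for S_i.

Check differences: -7.97 - -7.09 = -0.88
-8.85 - -7.97 = -0.88
Common difference d = -0.88.
First term a = -7.09.
Formula: S_i = -7.09 - 0.88*i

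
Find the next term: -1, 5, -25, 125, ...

Ratios: 5 / -1 = -5.0
This is a geometric sequence with common ratio r = -5.
Next term = 125 * -5 = -625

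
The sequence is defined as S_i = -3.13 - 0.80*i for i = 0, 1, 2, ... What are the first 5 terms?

This is an arithmetic sequence.
i=0: S_0 = -3.13 + -0.8*0 = -3.13
i=1: S_1 = -3.13 + -0.8*1 = -3.93
i=2: S_2 = -3.13 + -0.8*2 = -4.73
i=3: S_3 = -3.13 + -0.8*3 = -5.53
i=4: S_4 = -3.13 + -0.8*4 = -6.33
The first 5 terms are: [-3.13, -3.93, -4.73, -5.53, -6.33]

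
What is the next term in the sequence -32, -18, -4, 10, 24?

Differences: -18 - -32 = 14
This is an arithmetic sequence with common difference d = 14.
Next term = 24 + 14 = 38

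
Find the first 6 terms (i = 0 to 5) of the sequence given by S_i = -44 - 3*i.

This is an arithmetic sequence.
i=0: S_0 = -44 + -3*0 = -44
i=1: S_1 = -44 + -3*1 = -47
i=2: S_2 = -44 + -3*2 = -50
i=3: S_3 = -44 + -3*3 = -53
i=4: S_4 = -44 + -3*4 = -56
i=5: S_5 = -44 + -3*5 = -59
The first 6 terms are: [-44, -47, -50, -53, -56, -59]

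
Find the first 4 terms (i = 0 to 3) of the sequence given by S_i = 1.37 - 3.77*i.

This is an arithmetic sequence.
i=0: S_0 = 1.37 + -3.77*0 = 1.37
i=1: S_1 = 1.37 + -3.77*1 = -2.4
i=2: S_2 = 1.37 + -3.77*2 = -6.17
i=3: S_3 = 1.37 + -3.77*3 = -9.94
The first 4 terms are: [1.37, -2.4, -6.17, -9.94]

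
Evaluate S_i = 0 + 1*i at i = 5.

S_5 = 0 + 1*5 = 0 + 5 = 5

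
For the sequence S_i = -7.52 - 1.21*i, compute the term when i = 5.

S_5 = -7.52 + -1.21*5 = -7.52 + -6.05 = -13.57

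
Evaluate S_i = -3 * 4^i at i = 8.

S_8 = -3 * 4^8 = -3 * 65536 = -196608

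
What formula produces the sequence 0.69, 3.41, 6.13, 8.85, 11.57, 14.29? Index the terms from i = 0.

Check differences: 3.41 - 0.69 = 2.72
6.13 - 3.41 = 2.72
Common difference d = 2.72.
First term a = 0.69.
Formula: S_i = 0.69 + 2.72*i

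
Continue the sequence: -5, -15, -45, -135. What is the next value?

Ratios: -15 / -5 = 3.0
This is a geometric sequence with common ratio r = 3.
Next term = -135 * 3 = -405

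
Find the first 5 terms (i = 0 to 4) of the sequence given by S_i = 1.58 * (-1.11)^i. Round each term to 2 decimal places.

This is a geometric sequence.
i=0: S_0 = 1.58 * (-1.11)^0 = 1.58
i=1: S_1 = 1.58 * (-1.11)^1 ≈ -1.75
i=2: S_2 = 1.58 * (-1.11)^2 ≈ 1.95
i=3: S_3 = 1.58 * (-1.11)^3 ≈ -2.16
i=4: S_4 = 1.58 * (-1.11)^4 ≈ 2.4
The first 5 terms are: [1.58, -1.75, 1.95, -2.16, 2.4]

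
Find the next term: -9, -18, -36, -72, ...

Ratios: -18 / -9 = 2.0
This is a geometric sequence with common ratio r = 2.
Next term = -72 * 2 = -144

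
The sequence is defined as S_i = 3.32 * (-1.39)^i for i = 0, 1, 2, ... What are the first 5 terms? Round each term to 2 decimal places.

This is a geometric sequence.
i=0: S_0 = 3.32 * (-1.39)^0 = 3.32
i=1: S_1 = 3.32 * (-1.39)^1 ≈ -4.61
i=2: S_2 = 3.32 * (-1.39)^2 ≈ 6.41
i=3: S_3 = 3.32 * (-1.39)^3 ≈ -8.92
i=4: S_4 = 3.32 * (-1.39)^4 ≈ 12.39
The first 5 terms are: [3.32, -4.61, 6.41, -8.92, 12.39]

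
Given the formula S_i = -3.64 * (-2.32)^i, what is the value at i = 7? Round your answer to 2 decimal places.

S_7 = -3.64 * (-2.32)^7 ≈ -3.64 * -361.7561 ≈ 1316.79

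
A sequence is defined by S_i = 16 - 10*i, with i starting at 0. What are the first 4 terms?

This is an arithmetic sequence.
i=0: S_0 = 16 + -10*0 = 16
i=1: S_1 = 16 + -10*1 = 6
i=2: S_2 = 16 + -10*2 = -4
i=3: S_3 = 16 + -10*3 = -14
The first 4 terms are: [16, 6, -4, -14]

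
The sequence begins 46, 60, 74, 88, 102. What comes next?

Differences: 60 - 46 = 14
This is an arithmetic sequence with common difference d = 14.
Next term = 102 + 14 = 116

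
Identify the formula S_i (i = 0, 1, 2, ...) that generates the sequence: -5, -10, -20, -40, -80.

Check ratios: -10 / -5 = 2.0
Common ratio r = 2.
First term a = -5.
Formula: S_i = -5 * 2^i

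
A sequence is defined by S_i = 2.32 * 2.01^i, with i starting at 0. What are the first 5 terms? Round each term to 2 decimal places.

This is a geometric sequence.
i=0: S_0 = 2.32 * 2.01^0 = 2.32
i=1: S_1 = 2.32 * 2.01^1 ≈ 4.66
i=2: S_2 = 2.32 * 2.01^2 ≈ 9.37
i=3: S_3 = 2.32 * 2.01^3 ≈ 18.84
i=4: S_4 = 2.32 * 2.01^4 ≈ 37.87
The first 5 terms are: [2.32, 4.66, 9.37, 18.84, 37.87]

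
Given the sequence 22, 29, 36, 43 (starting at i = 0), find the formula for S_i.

Check differences: 29 - 22 = 7
36 - 29 = 7
Common difference d = 7.
First term a = 22.
Formula: S_i = 22 + 7*i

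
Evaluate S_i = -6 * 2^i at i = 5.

S_5 = -6 * 2^5 = -6 * 32 = -192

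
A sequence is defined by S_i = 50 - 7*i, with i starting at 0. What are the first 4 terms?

This is an arithmetic sequence.
i=0: S_0 = 50 + -7*0 = 50
i=1: S_1 = 50 + -7*1 = 43
i=2: S_2 = 50 + -7*2 = 36
i=3: S_3 = 50 + -7*3 = 29
The first 4 terms are: [50, 43, 36, 29]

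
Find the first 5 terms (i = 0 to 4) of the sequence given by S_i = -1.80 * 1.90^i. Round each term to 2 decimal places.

This is a geometric sequence.
i=0: S_0 = -1.8 * 1.9^0 = -1.8
i=1: S_1 = -1.8 * 1.9^1 = -3.42
i=2: S_2 = -1.8 * 1.9^2 ≈ -6.5
i=3: S_3 = -1.8 * 1.9^3 ≈ -12.35
i=4: S_4 = -1.8 * 1.9^4 ≈ -23.46
The first 5 terms are: [-1.8, -3.42, -6.5, -12.35, -23.46]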